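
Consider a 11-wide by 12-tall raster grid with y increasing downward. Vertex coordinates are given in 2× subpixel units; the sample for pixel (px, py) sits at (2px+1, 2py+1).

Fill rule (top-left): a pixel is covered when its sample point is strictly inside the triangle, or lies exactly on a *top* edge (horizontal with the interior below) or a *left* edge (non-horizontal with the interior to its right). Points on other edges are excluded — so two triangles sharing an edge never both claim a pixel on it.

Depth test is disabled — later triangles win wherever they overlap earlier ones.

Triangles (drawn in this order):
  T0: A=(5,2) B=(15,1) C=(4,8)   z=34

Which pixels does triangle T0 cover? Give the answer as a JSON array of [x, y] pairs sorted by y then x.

T0:
  2·area = 59
  edge (5, 2)→(15, 1): d=(10,-1) top-left  bias=+0
  edge (15, 1)→(4, 8): d=(-11,7) right/bottom  bias=-1
  edge (4, 8)→(5, 2): d=(1,-6) top-left  bias=+0
    (7,0)@(15, 1): e=[0,0,59] → ·  [on edge]
    (2,1)@(5, 3): e=[10,48,1] → █
    (3,1)@(7, 3): e=[12,34,13] → █
    (4,1)@(9, 3): e=[14,20,25] → █
    (5,1)@(11, 3): e=[16,6,37] → █
    (6,1)@(13, 3): e=[18,-8,49] → ·
    (2,2)@(5, 5): e=[30,26,3] → █
    (4,2)@(9, 5): e=[34,-2,27] → ·
    (5,2)@(11, 5): e=[36,-16,39] → ·
    (2,3)@(5, 7): e=[50,4,5] → █
    (3,3)@(7, 7): e=[52,-10,17] → ·
    (2,4)@(5, 9): e=[70,-18,7] → ·
  covered (7 px):
    · · · · · · · · · · ·
    · · █ █ █ █ · · · · ·
    · · █ █ · · · · · · ·
    · · █ · · · · · · · ·
    · · · · · · · · · · ·
    · · · · · · · · · · ·
    · · · · · · · · · · ·
    · · · · · · · · · · ·
    · · · · · · · · · · ·
    · · · · · · · · · · ·
    · · · · · · · · · · ·
    · · · · · · · · · · ·

Final: [[2,1],[3,1],[4,1],[5,1],[2,2],[3,2],[2,3]]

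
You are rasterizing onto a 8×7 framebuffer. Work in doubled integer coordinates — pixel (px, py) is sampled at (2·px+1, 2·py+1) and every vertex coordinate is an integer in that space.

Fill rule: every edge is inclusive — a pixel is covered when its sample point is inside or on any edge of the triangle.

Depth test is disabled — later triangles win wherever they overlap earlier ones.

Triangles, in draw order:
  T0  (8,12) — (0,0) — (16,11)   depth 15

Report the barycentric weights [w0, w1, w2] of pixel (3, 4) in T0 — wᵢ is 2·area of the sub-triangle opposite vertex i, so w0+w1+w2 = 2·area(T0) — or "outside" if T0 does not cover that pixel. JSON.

T0:
  2·area = 104
  edge (8, 12)→(0, 0): d=(-8,-12) inclusive
  edge (0, 0)→(16, 11): d=(16,11) inclusive
  edge (16, 11)→(8, 12): d=(-8,1) inclusive
    (0,0)@(1, 1): e=[4,5,95] → #
    (1,0)@(3, 1): e=[28,-17,93] → ·
    (0,1)@(1, 3): e=[-12,37,79] → ·
    (1,1)@(3, 3): e=[12,15,77] → #
    (2,1)@(5, 3): e=[36,-7,75] → ·
    (1,2)@(3, 5): e=[-4,47,61] → ·
    (2,2)@(5, 5): e=[20,25,59] → #
    (3,2)@(7, 5): e=[44,3,57] → #
    (4,2)@(9, 5): e=[68,-19,55] → ·
    (2,3)@(5, 7): e=[4,57,43] → #
    (4,3)@(9, 7): e=[52,13,39] → #
    (5,3)@(11, 7): e=[76,-9,37] → ·
  covered (15 px):
    # · · · · · · ·
    · # · · · · · ·
    · · # # · · · ·
    · · # # # · · ·
    · · · # # # # ·
    · · · · # # # #
    · · · · · · · ·

Final: [67,25,12]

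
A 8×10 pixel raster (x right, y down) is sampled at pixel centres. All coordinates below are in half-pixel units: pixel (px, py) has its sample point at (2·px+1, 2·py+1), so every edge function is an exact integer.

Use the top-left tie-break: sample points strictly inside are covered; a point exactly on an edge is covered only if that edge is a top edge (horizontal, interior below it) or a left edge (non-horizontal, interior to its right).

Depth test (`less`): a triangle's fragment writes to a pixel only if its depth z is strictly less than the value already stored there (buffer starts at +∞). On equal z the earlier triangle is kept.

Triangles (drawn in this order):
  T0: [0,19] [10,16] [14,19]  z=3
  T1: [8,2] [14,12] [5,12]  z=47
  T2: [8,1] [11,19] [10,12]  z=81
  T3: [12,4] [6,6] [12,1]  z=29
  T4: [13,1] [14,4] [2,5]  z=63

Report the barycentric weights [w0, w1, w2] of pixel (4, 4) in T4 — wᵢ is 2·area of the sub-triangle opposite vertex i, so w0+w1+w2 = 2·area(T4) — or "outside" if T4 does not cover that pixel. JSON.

T0:
  2·area = 42
  edge (0, 19)→(10, 16): d=(10,-3) top-left  bias=+0
  edge (10, 16)→(14, 19): d=(4,3) right/bottom  bias=-1
  edge (14, 19)→(0, 19): d=(-14,0) right/bottom  bias=-1
    (3,8)@(7, 17): e=[1,13,28] → #
    (4,8)@(9, 17): e=[7,7,28] → #
    (5,8)@(11, 17): e=[13,1,28] → #
    (6,8)@(13, 17): e=[19,-5,28] → ·
    (0,9)@(1, 19): e=[3,39,0] → ·  [on edge]
    (1,9)@(3, 19): e=[9,33,0] → ·  [on edge]
    (2,9)@(5, 19): e=[15,27,0] → ·  [on edge]
    (3,9)@(7, 19): e=[21,21,0] → ·  [on edge]
    (4,9)@(9, 19): e=[27,15,0] → ·  [on edge]
    (5,9)@(11, 19): e=[33,9,0] → ·  [on edge]
    (6,9)@(13, 19): e=[39,3,0] → ·  [on edge]
    (7,9)@(15, 19): e=[45,-3,0] → ·  [on edge]
  covered (3 px):
    · · · · · · · ·
    · · · · · · · ·
    · · · · · · · ·
    · · · · · · · ·
    · · · · · · · ·
    · · · · · · · ·
    · · · · · · · ·
    · · · · · · · ·
    · · · # # # · ·
    · · · · · · · ·
T1:
  2·area = 90
  edge (8, 2)→(14, 12): d=(6,10) right/bottom  bias=-1
  edge (14, 12)→(5, 12): d=(-9,0) right/bottom  bias=-1
  edge (5, 12)→(8, 2): d=(3,-10) top-left  bias=+0
    (4,2)@(9, 5): e=[8,63,19] → #
    (5,2)@(11, 5): e=[-12,63,39] → ·
    (3,3)@(7, 7): e=[40,45,5] → #
    (5,3)@(11, 7): e=[0,45,45] → ·  [on edge]
    (3,4)@(7, 9): e=[52,27,11] → #
    (5,4)@(11, 9): e=[12,27,51] → #
    (6,4)@(13, 9): e=[-8,27,71] → ·
    (3,5)@(7, 11): e=[64,9,17] → #
    (6,5)@(13, 11): e=[4,9,77] → #
    (7,5)@(15, 11): e=[-16,9,97] → ·
    (3,6)@(7, 13): e=[76,-9,23] → ·
    (4,6)@(9, 13): e=[56,-9,43] → ·
  covered (10 px):
    · · · · · · · ·
    · · · · · · · ·
    · · · · # · · ·
    · · · # # · · ·
    · · · # # # · ·
    · · · # # # # ·
    · · · · · · · ·
    · · · · · · · ·
    · · · · · · · ·
    · · · · · · · ·
T2:
  2·area = 3  (B↔C swapped to make it positive)
  edge (8, 1)→(10, 12): d=(2,11) right/bottom  bias=-1
  edge (10, 12)→(11, 19): d=(1,7) right/bottom  bias=-1
  edge (11, 19)→(8, 1): d=(-3,-18) top-left  bias=+0
    (4,2)@(9, 5): e=[-3,0,6] → ·  [on edge]
    (4,3)@(9, 7): e=[1,2,0] → #  [on edge]
    (5,3)@(11, 7): e=[-21,-12,36] → ·
    (4,4)@(9, 9): e=[5,4,-6] → ·
    (5,9)@(11, 19): e=[3,0,0] → ·  [on edge]
  covered (1 px):
    · · · · · · · ·
    · · · · · · · ·
    · · · · · · · ·
    · · · · # · · ·
    · · · · · · · ·
    · · · · · · · ·
    · · · · · · · ·
    · · · · · · · ·
    · · · · · · · ·
    · · · · · · · ·
T3:
  2·area = 18
  edge (12, 4)→(6, 6): d=(-6,2) right/bottom  bias=-1
  edge (6, 6)→(12, 1): d=(6,-5) top-left  bias=+0
  edge (12, 1)→(12, 4): d=(0,3) right/bottom  bias=-1
    (5,1)@(11, 3): e=[8,7,3] → #
    (6,1)@(13, 3): e=[4,17,-3] → ·
    (7,1)@(15, 3): e=[0,27,-9] → ·  [on edge]
    (4,2)@(9, 5): e=[0,9,9] → ·  [on edge]
    (5,2)@(11, 5): e=[-4,19,3] → ·
    (1,3)@(3, 7): e=[0,-9,27] → ·  [on edge]
  covered (1 px):
    · · · · · · · ·
    · · · · · # · ·
    · · · · · · · ·
    · · · · · · · ·
    · · · · · · · ·
    · · · · · · · ·
    · · · · · · · ·
    · · · · · · · ·
    · · · · · · · ·
    · · · · · · · ·
T4:
  2·area = 37
  edge (13, 1)→(14, 4): d=(1,3) right/bottom  bias=-1
  edge (14, 4)→(2, 5): d=(-12,1) right/bottom  bias=-1
  edge (2, 5)→(13, 1): d=(11,-4) top-left  bias=+0
    (6,0)@(13, 1): e=[0,37,0] → ·  [on edge]
    (4,1)@(9, 3): e=[14,17,6] → #
    (5,1)@(11, 3): e=[8,15,14] → #
    (6,1)@(13, 3): e=[2,13,22] → #
    (7,1)@(15, 3): e=[-4,11,30] → ·
    (4,2)@(9, 5): e=[16,-7,28] → ·
    (5,2)@(11, 5): e=[10,-9,36] → ·
    (6,2)@(13, 5): e=[4,-11,44] → ·
    (7,3)@(15, 7): e=[0,-37,74] → ·  [on edge]
  covered (3 px):
    · · · · · · · ·
    · · · · # # # ·
    · · · · · · · ·
    · · · · · · · ·
    · · · · · · · ·
    · · · · · · · ·
    · · · · · · · ·
    · · · · · · · ·
    · · · · · · · ·
    · · · · · · · ·

Answer: "outside"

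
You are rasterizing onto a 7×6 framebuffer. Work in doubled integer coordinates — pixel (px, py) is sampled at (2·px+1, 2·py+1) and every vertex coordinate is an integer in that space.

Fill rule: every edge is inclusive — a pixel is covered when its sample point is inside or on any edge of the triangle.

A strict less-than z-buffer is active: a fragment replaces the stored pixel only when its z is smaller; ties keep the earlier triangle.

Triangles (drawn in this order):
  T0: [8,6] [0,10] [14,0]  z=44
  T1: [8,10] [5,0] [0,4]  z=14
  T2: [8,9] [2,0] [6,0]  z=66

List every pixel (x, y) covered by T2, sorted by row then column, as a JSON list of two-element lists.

T0:
  2·area = 24
  edge (8, 6)→(0, 10): d=(-8,4) inclusive
  edge (0, 10)→(14, 0): d=(14,-10) inclusive
  edge (14, 0)→(8, 6): d=(-6,6) inclusive
    (6,0)@(13, 1): e=[20,4,0] → #  [on edge]
    (5,1)@(11, 3): e=[12,12,0] → #  [on edge]
    (6,1)@(13, 3): e=[4,32,-12] → ·
    (3,2)@(7, 5): e=[12,0,12] → #  [on edge]
    (4,2)@(9, 5): e=[4,20,0] → #  [on edge]
    (5,2)@(11, 5): e=[-4,40,-12] → ·
    (2,3)@(5, 7): e=[4,8,12] → #
    (3,3)@(7, 7): e=[-4,28,0] → ·  [on edge]
    (4,3)@(9, 7): e=[-12,48,-12] → ·
    (2,4)@(5, 9): e=[-12,36,0] → ·  [on edge]
    (1,5)@(3, 11): e=[-20,44,0] → ·  [on edge]
  covered (5 px):
    · · · · · · #
    · · · · · # ·
    · · · # # · ·
    · · # · · · ·
    · · · · · · ·
    · · · · · · ·
T1:
  2·area = 62  (B↔C swapped to make it positive)
  edge (8, 10)→(0, 4): d=(-8,-6) inclusive
  edge (0, 4)→(5, 0): d=(5,-4) inclusive
  edge (5, 0)→(8, 10): d=(3,10) inclusive
    (2,0)@(5, 1): e=[54,5,3] → #
    (3,0)@(7, 1): e=[66,13,-17] → ·
    (1,1)@(3, 3): e=[26,7,29] → #
    (3,1)@(7, 3): e=[50,23,-11] → ·
    (1,2)@(3, 5): e=[10,17,35] → #
    (3,2)@(7, 5): e=[34,33,-5] → ·
    (1,3)@(3, 7): e=[-6,27,41] → ·
    (2,3)@(5, 7): e=[6,35,21] → #
    (3,3)@(7, 7): e=[18,43,1] → #
    (4,3)@(9, 7): e=[30,51,-19] → ·
    (2,4)@(5, 9): e=[-10,45,27] → ·
    (3,4)@(7, 9): e=[2,53,7] → #
  covered (8 px):
    · · # · · · ·
    · # # · · · ·
    · # # · · · ·
    · · # # · · ·
    · · · # · · ·
    · · · · · · ·
T2:
  2·area = 36
  edge (8, 9)→(2, 0): d=(-6,-9) inclusive
  edge (2, 0)→(6, 0): d=(4,0) inclusive
  edge (6, 0)→(8, 9): d=(2,9) inclusive
    (1,0)@(3, 1): e=[3,4,29] → #
    (2,0)@(5, 1): e=[21,4,11] → #
    (3,0)@(7, 1): e=[39,4,-7] → ·
    (1,1)@(3, 3): e=[-9,12,33] → ·
    (2,1)@(5, 3): e=[9,12,15] → #
    (3,1)@(7, 3): e=[27,12,-3] → ·
    (2,2)@(5, 5): e=[-3,20,19] → ·
    (3,2)@(7, 5): e=[15,20,1] → #
    (4,2)@(9, 5): e=[33,20,-17] → ·
    (3,3)@(7, 7): e=[3,28,5] → #
    (4,3)@(9, 7): e=[21,28,-13] → ·
    (3,4)@(7, 9): e=[-9,36,9] → ·
  covered (5 px):
    · # # · · · ·
    · · # · · · ·
    · · · # · · ·
    · · · # · · ·
    · · · · · · ·
    · · · · · · ·

Answer: [[1,0],[2,0],[2,1],[3,2],[3,3]]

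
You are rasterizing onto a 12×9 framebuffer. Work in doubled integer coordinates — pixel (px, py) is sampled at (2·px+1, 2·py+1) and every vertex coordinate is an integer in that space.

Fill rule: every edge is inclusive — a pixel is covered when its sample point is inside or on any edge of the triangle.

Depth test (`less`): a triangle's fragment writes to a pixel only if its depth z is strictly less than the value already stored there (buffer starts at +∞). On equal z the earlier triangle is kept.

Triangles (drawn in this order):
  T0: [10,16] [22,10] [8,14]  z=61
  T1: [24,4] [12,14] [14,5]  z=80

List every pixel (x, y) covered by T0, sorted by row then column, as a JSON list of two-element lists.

T0:
  2·area = 36  (B↔C swapped to make it positive)
  edge (10, 16)→(8, 14): d=(-2,-2) inclusive
  edge (8, 14)→(22, 10): d=(14,-4) inclusive
  edge (22, 10)→(10, 16): d=(-12,6) inclusive
    (0,3)@(1, 7): e=[0,-126,162] → .  [on edge]
    (1,4)@(3, 9): e=[0,-90,126] → .  [on edge]
    (2,5)@(5, 11): e=[0,-54,90] → .  [on edge]
    (9,5)@(19, 11): e=[28,2,6] → X
    (10,5)@(21, 11): e=[32,10,-6] → .
    (3,6)@(7, 13): e=[0,-18,54] → .  [on edge]
    (6,6)@(13, 13): e=[12,6,18] → X
    (7,6)@(15, 13): e=[16,14,6] → X
    (8,6)@(17, 13): e=[20,22,-6] → .
    (9,6)@(19, 13): e=[24,30,-18] → .
    (4,7)@(9, 15): e=[0,18,18] → X  [on edge]
    (5,7)@(11, 15): e=[4,26,6] → X
    (5,8)@(11, 17): e=[0,54,-18] → .  [on edge]
  covered (5 px):
    . . . . . . . . . . . .
    . . . . . . . . . . . .
    . . . . . . . . . . . .
    . . . . . . . . . . . .
    . . . . . . . . . . . .
    . . . . . . . . . X . .
    . . . . . . X X . . . .
    . . . . X X . . . . . .
    . . . . . . . . . . . .
T1:
  2·area = 88
  edge (24, 4)→(12, 14): d=(-12,10) inclusive
  edge (12, 14)→(14, 5): d=(2,-9) inclusive
  edge (14, 5)→(24, 4): d=(10,-1) inclusive
    (7,2)@(15, 5): e=[78,9,1] → X
    (8,2)@(17, 5): e=[58,27,3] → X
    (9,2)@(19, 5): e=[38,45,5] → X
    (10,2)@(21, 5): e=[18,63,7] → X
    (11,2)@(23, 5): e=[-2,81,9] → .
    (7,3)@(15, 7): e=[54,13,21] → X
    (10,3)@(21, 7): e=[-6,67,27] → .
    (7,4)@(15, 9): e=[30,17,41] → X
    (9,4)@(19, 9): e=[-10,53,45] → .
    (6,5)@(13, 11): e=[26,3,59] → X
    (8,5)@(17, 11): e=[-14,39,63] → .
    (6,6)@(13, 13): e=[2,7,79] → X
  covered (12 px):
    . . . . . . . . . . . .
    . . . . . . . . . . . .
    . . . . . . . X X X X .
    . . . . . . . X X X . .
    . . . . . . . X X . . .
    . . . . . . X X . . . .
    . . . . . . X . . . . .
    . . . . . . . . . . . .
    . . . . . . . . . . . .

Answer: [[9,5],[6,6],[7,6],[4,7],[5,7]]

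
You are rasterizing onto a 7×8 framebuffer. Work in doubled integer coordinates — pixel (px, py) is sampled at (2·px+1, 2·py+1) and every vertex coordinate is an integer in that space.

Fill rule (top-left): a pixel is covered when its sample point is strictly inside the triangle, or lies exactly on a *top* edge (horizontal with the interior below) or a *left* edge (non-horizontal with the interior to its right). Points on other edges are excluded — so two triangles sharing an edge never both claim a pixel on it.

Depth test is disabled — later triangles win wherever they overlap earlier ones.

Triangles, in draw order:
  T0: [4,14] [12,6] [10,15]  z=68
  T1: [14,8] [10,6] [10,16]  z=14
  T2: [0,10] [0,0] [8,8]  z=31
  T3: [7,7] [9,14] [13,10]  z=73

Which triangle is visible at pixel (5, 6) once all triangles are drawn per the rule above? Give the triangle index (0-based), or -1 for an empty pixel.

T0:
  2·area = 56
  edge (4, 14)→(12, 6): d=(8,-8) top-left  bias=+0
  edge (12, 6)→(10, 15): d=(-2,9) right/bottom  bias=-1
  edge (10, 15)→(4, 14): d=(-6,-1) top-left  bias=+0
    (6,2)@(13, 5): e=[0,-7,63] → ·  [on edge]
    (5,3)@(11, 7): e=[0,7,49] → █  [on edge]
    (6,3)@(13, 7): e=[16,-11,51] → ·
    (4,4)@(9, 9): e=[0,21,35] → █  [on edge]
    (6,4)@(13, 9): e=[32,-15,39] → ·
    (3,5)@(7, 11): e=[0,35,21] → █  [on edge]
    (5,5)@(11, 11): e=[32,-1,25] → ·
    (2,6)@(5, 13): e=[0,49,7] → █  [on edge]
    (5,6)@(11, 13): e=[48,-5,13] → ·
    (1,7)@(3, 15): e=[0,63,-7] → ·  [on edge]
    (2,7)@(5, 15): e=[16,45,-5] → ·
    (3,7)@(7, 15): e=[32,27,-3] → ·
  covered (8 px):
    · · · · · · ·
    · · · · · · ·
    · · · · · · ·
    · · · · · █ ·
    · · · · █ █ ·
    · · · █ █ · ·
    · · █ █ █ · ·
    · · · · · · ·
T1:
  2·area = 40  (B↔C swapped to make it positive)
  edge (14, 8)→(10, 16): d=(-4,8) right/bottom  bias=-1
  edge (10, 16)→(10, 6): d=(0,-10) top-left  bias=+0
  edge (10, 6)→(14, 8): d=(4,2) right/bottom  bias=-1
    (5,3)@(11, 7): e=[28,10,2] → █
    (6,3)@(13, 7): e=[12,30,-2] → ·
    (5,4)@(11, 9): e=[20,10,10] → █
    (6,4)@(13, 9): e=[4,30,6] → █
    (5,5)@(11, 11): e=[12,10,18] → █
    (6,5)@(13, 11): e=[-4,30,14] → ·
    (5,6)@(11, 13): e=[4,10,26] → █
    (6,6)@(13, 13): e=[-12,30,22] → ·
    (5,7)@(11, 15): e=[-4,10,34] → ·
  covered (5 px):
    · · · · · · ·
    · · · · · · ·
    · · · · · · ·
    · · · · · █ ·
    · · · · · █ █
    · · · · · █ ·
    · · · · · █ ·
    · · · · · · ·
T2:
  2·area = 80
  edge (0, 10)→(0, 0): d=(0,-10) top-left  bias=+0
  edge (0, 0)→(8, 8): d=(8,8) right/bottom  bias=-1
  edge (8, 8)→(0, 10): d=(-8,2) right/bottom  bias=-1
    (0,0)@(1, 1): e=[10,0,70] → ·  [on edge]
    (0,1)@(1, 3): e=[10,16,54] → █
    (1,1)@(3, 3): e=[30,0,50] → ·  [on edge]
    (0,2)@(1, 5): e=[10,32,38] → █
    (1,2)@(3, 5): e=[30,16,34] → █
    (2,2)@(5, 5): e=[50,0,30] → ·  [on edge]
    (0,3)@(1, 7): e=[10,48,22] → █
    (2,3)@(5, 7): e=[50,16,14] → █
    (3,3)@(7, 7): e=[70,0,10] → ·  [on edge]
    (0,4)@(1, 9): e=[10,64,6] → █
    (2,4)@(5, 9): e=[50,32,-2] → ·
    (4,4)@(9, 9): e=[90,0,-10] → ·  [on edge]
    (5,5)@(11, 11): e=[110,0,-30] → ·  [on edge]
    (6,6)@(13, 13): e=[130,0,-50] → ·  [on edge]
  covered (8 px):
    · · · · · · ·
    █ · · · · · ·
    █ █ · · · · ·
    █ █ █ · · · ·
    █ █ · · · · ·
    · · · · · · ·
    · · · · · · ·
    · · · · · · ·
T3:
  2·area = 36  (B↔C swapped to make it positive)
  edge (7, 7)→(13, 10): d=(6,3) right/bottom  bias=-1
  edge (13, 10)→(9, 14): d=(-4,4) right/bottom  bias=-1
  edge (9, 14)→(7, 7): d=(-2,-7) top-left  bias=+0
    (1,2)@(3, 5): e=[0,60,-24] → ·  [on edge]
    (3,3)@(7, 7): e=[0,36,0] → ·  [on edge]
    (4,4)@(9, 9): e=[6,20,10] → █
    (5,4)@(11, 9): e=[0,12,24] → ·  [on edge]
    (4,5)@(9, 11): e=[18,12,6] → █
    (5,5)@(11, 11): e=[12,4,20] → █
    (6,5)@(13, 11): e=[6,-4,34] → ·
    (4,6)@(9, 13): e=[30,4,2] → █
    (5,6)@(11, 13): e=[24,-4,16] → ·
    (4,7)@(9, 15): e=[42,-4,-2] → ·
  covered (4 px):
    · · · · · · ·
    · · · · · · ·
    · · · · · · ·
    · · · · · · ·
    · · · · █ · ·
    · · · · █ █ ·
    · · · · █ · ·
    · · · · · · ·

Z-buffer (winner per pixel, '.' = empty):
  . . . . . . .
  2 . . . . . .
  2 2 . . . . .
  2 2 2 . . 1 .
  2 2 . . 3 1 1
  . . . 0 3 3 .
  . . 0 0 3 1 .
  . . . . . . .

Answer: 1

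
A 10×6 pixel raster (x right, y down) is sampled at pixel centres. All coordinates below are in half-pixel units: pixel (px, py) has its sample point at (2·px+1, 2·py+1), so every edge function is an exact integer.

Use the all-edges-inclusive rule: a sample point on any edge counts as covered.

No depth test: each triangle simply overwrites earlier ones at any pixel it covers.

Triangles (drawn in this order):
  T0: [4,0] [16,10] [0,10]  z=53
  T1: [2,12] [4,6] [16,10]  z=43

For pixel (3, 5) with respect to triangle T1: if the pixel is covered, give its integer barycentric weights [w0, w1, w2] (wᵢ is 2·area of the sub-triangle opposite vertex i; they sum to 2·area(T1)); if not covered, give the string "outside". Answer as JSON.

T0:
  2·area = 160
  edge (4, 0)→(16, 10): d=(12,10) inclusive
  edge (16, 10)→(0, 10): d=(-16,0) inclusive
  edge (0, 10)→(4, 0): d=(4,-10) inclusive
    (2,0)@(5, 1): e=[2,144,14] → X
    (3,0)@(7, 1): e=[-18,144,34] → .
    (1,1)@(3, 3): e=[46,112,2] → X
    (3,1)@(7, 3): e=[6,112,42] → X
    (4,1)@(9, 3): e=[-14,112,62] → .
    (1,2)@(3, 5): e=[70,80,10] → X
    (4,2)@(9, 5): e=[10,80,70] → X
    (5,2)@(11, 5): e=[-10,80,90] → .
    (1,3)@(3, 7): e=[94,48,18] → X
    (5,3)@(11, 7): e=[14,48,98] → X
    (6,3)@(13, 7): e=[-6,48,118] → .
    (0,4)@(1, 9): e=[138,16,6] → X
  covered (20 px):
    . . X . . . . . . .
    . X X X . . . . . .
    . X X X X . . . . .
    . X X X X X . . . .
    X X X X X X X . . .
    . . . . . . . . . .
T1:
  2·area = 80
  edge (2, 12)→(4, 6): d=(2,-6) inclusive
  edge (4, 6)→(16, 10): d=(12,4) inclusive
  edge (16, 10)→(2, 12): d=(-14,2) inclusive
    (2,1)@(5, 3): e=[0,-40,120] → .  [on edge]
    (0,2)@(1, 5): e=[-20,0,100] → .  [on edge]
    (2,3)@(5, 7): e=[8,8,64] → X
    (3,3)@(7, 7): e=[20,0,60] → X  [on edge]
    (4,3)@(9, 7): e=[32,-8,56] → .
    (1,4)@(3, 9): e=[0,40,40] → X  [on edge]
    (4,4)@(9, 9): e=[36,16,28] → X
    (5,4)@(11, 9): e=[48,8,24] → X
    (6,4)@(13, 9): e=[60,0,20] → X  [on edge]
    (7,4)@(15, 9): e=[72,-8,16] → .
    (1,5)@(3, 11): e=[4,64,12] → X
    (4,5)@(9, 11): e=[40,40,0] → X  [on edge]
    (9,5)@(19, 11): e=[100,0,-20] → .  [on edge]
  covered (12 px):
    . . . . . . . . . .
    . . . . . . . . . .
    . . . . . . . . . .
    . . X X . . . . . .
    . X X X X X X . . .
    . X X X X . . . . .

Final: [48,4,28]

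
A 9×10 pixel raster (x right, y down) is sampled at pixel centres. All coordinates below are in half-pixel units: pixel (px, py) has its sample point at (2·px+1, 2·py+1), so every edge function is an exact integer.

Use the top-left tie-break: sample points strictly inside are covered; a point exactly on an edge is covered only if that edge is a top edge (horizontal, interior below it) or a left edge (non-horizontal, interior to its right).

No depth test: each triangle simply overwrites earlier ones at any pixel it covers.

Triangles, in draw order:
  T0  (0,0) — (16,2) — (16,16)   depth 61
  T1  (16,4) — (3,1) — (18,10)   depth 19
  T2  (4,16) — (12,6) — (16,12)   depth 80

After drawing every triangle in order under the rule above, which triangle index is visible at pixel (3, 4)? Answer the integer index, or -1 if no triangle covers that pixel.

T0:
  2·area = 224
  edge (0, 0)→(16, 2): d=(16,2) right/bottom  bias=-1
  edge (16, 2)→(16, 16): d=(0,14) right/bottom  bias=-1
  edge (16, 16)→(0, 0): d=(-16,-16) top-left  bias=+0
    (0,0)@(1, 1): e=[14,210,0] → #  [on edge]
    (1,0)@(3, 1): e=[10,182,32] → #
    (2,0)@(5, 1): e=[6,154,64] → #
    (3,0)@(7, 1): e=[2,126,96] → #
    (4,0)@(9, 1): e=[-2,98,128] → ·
    (0,1)@(1, 3): e=[46,210,-32] → ·
    (1,1)@(3, 3): e=[42,182,0] → #  [on edge]
    (4,1)@(9, 3): e=[30,98,96] → #
    (5,1)@(11, 3): e=[26,70,128] → #
    (6,1)@(13, 3): e=[22,42,160] → #
    (7,1)@(15, 3): e=[18,14,192] → #
    (8,1)@(17, 3): e=[14,-14,224] → ·
    (2,2)@(5, 5): e=[70,154,0] → #  [on edge]
    (3,3)@(7, 7): e=[98,126,0] → #  [on edge]
    (4,4)@(9, 9): e=[126,98,0] → #  [on edge]
    (5,5)@(11, 11): e=[154,70,0] → #  [on edge]
    (6,6)@(13, 13): e=[182,42,0] → #  [on edge]
    (7,7)@(15, 15): e=[210,14,0] → #  [on edge]
    (8,8)@(17, 17): e=[238,-14,0] → ·  [on edge]
  covered (32 px):
    # # # # · · · · ·
    · # # # # # # # ·
    · · # # # # # # ·
    · · · # # # # # ·
    · · · · # # # # ·
    · · · · · # # # ·
    · · · · · · # # ·
    · · · · · · · # ·
    · · · · · · · · ·
    · · · · · · · · ·
T1:
  2·area = 72  (B↔C swapped to make it positive)
  edge (16, 4)→(18, 10): d=(2,6) right/bottom  bias=-1
  edge (18, 10)→(3, 1): d=(-15,-9) top-left  bias=+0
  edge (3, 1)→(16, 4): d=(13,3) right/bottom  bias=-1
    (1,0)@(3, 1): e=[72,0,0] → ·  [on edge]
    (7,0)@(15, 1): e=[0,108,-36] → ·  [on edge]
    (3,1)@(7, 3): e=[52,6,14] → #
    (4,1)@(9, 3): e=[40,24,8] → #
    (5,1)@(11, 3): e=[28,42,2] → #
    (6,1)@(13, 3): e=[16,60,-4] → ·
    (3,2)@(7, 5): e=[56,-24,40] → ·
    (4,2)@(9, 5): e=[44,-6,34] → ·
    (5,2)@(11, 5): e=[32,12,28] → #
    (6,2)@(13, 5): e=[20,30,22] → #
    (7,2)@(15, 5): e=[8,48,16] → #
    (8,2)@(17, 5): e=[-4,66,10] → ·
    (6,3)@(13, 7): e=[24,0,48] → #  [on edge]
    (8,3)@(17, 7): e=[0,36,36] → ·  [on edge]
  covered (9 px):
    · · · · · · · · ·
    · · · # # # · · ·
    · · · · · # # # ·
    · · · · · · # # ·
    · · · · · · · · #
    · · · · · · · · ·
    · · · · · · · · ·
    · · · · · · · · ·
    · · · · · · · · ·
    · · · · · · · · ·
T2:
  2·area = 88
  edge (4, 16)→(12, 6): d=(8,-10) top-left  bias=+0
  edge (12, 6)→(16, 12): d=(4,6) right/bottom  bias=-1
  edge (16, 12)→(4, 16): d=(-12,4) right/bottom  bias=-1
    (5,4)@(11, 9): e=[14,18,56] → #
    (6,4)@(13, 9): e=[34,6,48] → #
    (7,4)@(15, 9): e=[54,-6,40] → ·
    (4,5)@(9, 11): e=[10,38,40] → #
    (7,5)@(15, 11): e=[70,2,16] → #
    (8,5)@(17, 11): e=[90,-10,8] → ·
    (3,6)@(7, 13): e=[6,58,24] → #
    (6,6)@(13, 13): e=[66,22,0] → ·  [on edge]
    (7,6)@(15, 13): e=[86,10,-8] → ·
    (2,7)@(5, 15): e=[2,78,8] → #
    (3,7)@(7, 15): e=[22,66,0] → ·  [on edge]
    (4,7)@(9, 15): e=[42,54,-8] → ·
    (0,8)@(1, 17): e=[-22,110,0] → ·  [on edge]
  covered (10 px):
    · · · · · · · · ·
    · · · · · · · · ·
    · · · · · · · · ·
    · · · · · · · · ·
    · · · · · # # · ·
    · · · · # # # # ·
    · · · # # # · · ·
    · · # · · · · · ·
    · · · · · · · · ·
    · · · · · · · · ·

Z-buffer (winner per pixel, '.' = empty):
  0 0 0 0 . . . . .
  . 0 0 1 1 1 0 0 .
  . . 0 0 0 1 1 1 .
  . . . 0 0 0 1 1 .
  . . . . 0 2 2 0 1
  . . . . 2 2 2 2 .
  . . . 2 2 2 0 0 .
  . . 2 . . . . 0 .
  . . . . . . . . .
  . . . . . . . . .

Final: -1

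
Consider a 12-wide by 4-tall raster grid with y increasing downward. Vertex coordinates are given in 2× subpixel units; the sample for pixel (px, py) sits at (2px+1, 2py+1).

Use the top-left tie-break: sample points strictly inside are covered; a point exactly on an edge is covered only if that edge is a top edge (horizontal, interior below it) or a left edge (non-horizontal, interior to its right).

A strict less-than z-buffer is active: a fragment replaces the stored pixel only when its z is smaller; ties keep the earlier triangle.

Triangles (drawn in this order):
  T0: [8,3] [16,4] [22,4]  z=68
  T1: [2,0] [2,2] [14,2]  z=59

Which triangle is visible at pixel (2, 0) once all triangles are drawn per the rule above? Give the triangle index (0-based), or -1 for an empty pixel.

T0:
  2·area = 6  (B↔C swapped to make it positive)
  edge (8, 3)→(22, 4): d=(14,1) right/bottom  bias=-1
  edge (22, 4)→(16, 4): d=(-6,0) right/bottom  bias=-1
  edge (16, 4)→(8, 3): d=(-8,-1) top-left  bias=+0
  covered (0 px):
    . . . . . . . . . . . .
    . . . . . . . . . . . .
    . . . . . . . . . . . .
    . . . . . . . . . . . .
T1:
  2·area = 24  (B↔C swapped to make it positive)
  edge (2, 0)→(14, 2): d=(12,2) right/bottom  bias=-1
  edge (14, 2)→(2, 2): d=(-12,0) right/bottom  bias=-1
  edge (2, 2)→(2, 0): d=(0,-2) top-left  bias=+0
    (1,0)@(3, 1): e=[10,12,2] → X
    (2,0)@(5, 1): e=[6,12,6] → X
    (3,0)@(7, 1): e=[2,12,10] → X
    (4,0)@(9, 1): e=[-2,12,14] → .
    (1,1)@(3, 3): e=[34,-12,2] → .
    (2,1)@(5, 3): e=[30,-12,6] → .
    (3,1)@(7, 3): e=[26,-12,10] → .
  covered (3 px):
    . X X X . . . . . . . .
    . . . . . . . . . . . .
    . . . . . . . . . . . .
    . . . . . . . . . . . .

Z-buffer (winner per pixel, '.' = empty):
  . 1 1 1 . . . . . . . .
  . . . . . . . . . . . .
  . . . . . . . . . . . .
  . . . . . . . . . . . .

Answer: 1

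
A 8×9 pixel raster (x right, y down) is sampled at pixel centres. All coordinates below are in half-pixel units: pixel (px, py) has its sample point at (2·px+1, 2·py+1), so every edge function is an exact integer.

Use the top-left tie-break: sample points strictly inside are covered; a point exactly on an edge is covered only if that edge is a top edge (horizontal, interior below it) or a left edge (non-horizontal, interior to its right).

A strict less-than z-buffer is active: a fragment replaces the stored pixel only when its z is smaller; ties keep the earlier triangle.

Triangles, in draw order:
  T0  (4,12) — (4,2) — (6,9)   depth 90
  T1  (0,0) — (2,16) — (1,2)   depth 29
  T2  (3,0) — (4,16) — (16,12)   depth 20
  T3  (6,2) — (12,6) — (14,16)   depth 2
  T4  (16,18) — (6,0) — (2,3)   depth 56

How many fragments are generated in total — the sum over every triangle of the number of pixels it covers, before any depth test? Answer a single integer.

T0:
  2·area = 20
  edge (4, 12)→(4, 2): d=(0,-10) top-left  bias=+0
  edge (4, 2)→(6, 9): d=(2,7) right/bottom  bias=-1
  edge (6, 9)→(4, 12): d=(-2,3) right/bottom  bias=-1
    (2,3)@(5, 7): e=[10,3,7] → X
    (3,3)@(7, 7): e=[30,-11,1] → .
    (2,4)@(5, 9): e=[10,7,3] → X
    (3,4)@(7, 9): e=[30,-7,-3] → .
    (2,5)@(5, 11): e=[10,11,-1] → .
  covered (2 px):
    . . . . . . . .
    . . . . . . . .
    . . . . . . . .
    . . X . . . . .
    . . X . . . . .
    . . . . . . . .
    . . . . . . . .
    . . . . . . . .
    . . . . . . . .
T1:
  2·area = 12  (B↔C swapped to make it positive)
  edge (0, 0)→(1, 2): d=(1,2) right/bottom  bias=-1
  edge (1, 2)→(2, 16): d=(1,14) right/bottom  bias=-1
  edge (2, 16)→(0, 0): d=(-2,-16) top-left  bias=+0
    (0,1)@(1, 3): e=[1,1,10] → X
    (1,1)@(3, 3): e=[-3,-27,42] → .
    (0,2)@(1, 5): e=[3,3,6] → X
    (1,2)@(3, 5): e=[-1,-25,38] → .
    (0,3)@(1, 7): e=[5,5,2] → X
    (1,3)@(3, 7): e=[1,-23,34] → .
    (0,4)@(1, 9): e=[7,7,-2] → .
  covered (3 px):
    . . . . . . . .
    X . . . . . . .
    X . . . . . . .
    X . . . . . . .
    . . . . . . . .
    . . . . . . . .
    . . . . . . . .
    . . . . . . . .
    . . . . . . . .
T2:
  2·area = 196  (B↔C swapped to make it positive)
  edge (3, 0)→(16, 12): d=(13,12) right/bottom  bias=-1
  edge (16, 12)→(4, 16): d=(-12,4) right/bottom  bias=-1
  edge (4, 16)→(3, 0): d=(-1,-16) top-left  bias=+0
    (2,1)@(5, 3): e=[15,152,29] → X
    (3,1)@(7, 3): e=[-9,144,61] → .
    (2,2)@(5, 5): e=[41,128,27] → X
    (3,2)@(7, 5): e=[17,120,59] → X
    (4,2)@(9, 5): e=[-7,112,91] → .
    (2,3)@(5, 7): e=[67,104,25] → X
    (4,3)@(9, 7): e=[19,88,89] → X
    (5,3)@(11, 7): e=[-5,80,121] → .
    (2,4)@(5, 9): e=[93,80,23] → X
    (5,4)@(11, 9): e=[21,56,119] → X
    (6,4)@(13, 9): e=[-3,48,151] → .
    (2,5)@(5, 11): e=[119,56,21] → X
    (6,6)@(13, 13): e=[49,0,147] → .  [on edge]
    (3,7)@(7, 15): e=[147,0,49] → .  [on edge]
    (0,8)@(1, 17): e=[245,0,-49] → .  [on edge]
  covered (20 px):
    . . . . . . . .
    . . X . . . . .
    . . X X . . . .
    . . X X X . . .
    . . X X X X . .
    . . X X X X X .
    . . X X X X . .
    . . X . . . . .
    . . . . . . . .
T3:
  2·area = 52
  edge (6, 2)→(12, 6): d=(6,4) right/bottom  bias=-1
  edge (12, 6)→(14, 16): d=(2,10) right/bottom  bias=-1
  edge (14, 16)→(6, 2): d=(-8,-14) top-left  bias=+0
    (5,0)@(11, 1): e=[-26,0,78] → .  [on edge]
    (3,1)@(7, 3): e=[2,44,6] → X
    (4,1)@(9, 3): e=[-6,24,34] → .
    (3,2)@(7, 5): e=[14,48,-10] → .
    (4,2)@(9, 5): e=[6,28,18] → X
    (5,2)@(11, 5): e=[-2,8,46] → .
    (4,3)@(9, 7): e=[18,32,2] → X
    (5,3)@(11, 7): e=[10,12,30] → X
    (6,3)@(13, 7): e=[2,-8,58] → .
    (4,4)@(9, 9): e=[30,36,-14] → .
    (5,4)@(11, 9): e=[22,16,14] → X
    (6,4)@(13, 9): e=[14,-4,42] → .
    (6,5)@(13, 11): e=[26,0,26] → .  [on edge]
  covered (6 px):
    . . . . . . . .
    . . . X . . . .
    . . . . X . . .
    . . . . X X . .
    . . . . . X . .
    . . . . . . . .
    . . . . . . X .
    . . . . . . . .
    . . . . . . . .
T4:
  2·area = 102  (B↔C swapped to make it positive)
  edge (16, 18)→(2, 3): d=(-14,-15) top-left  bias=+0
  edge (2, 3)→(6, 0): d=(4,-3) top-left  bias=+0
  edge (6, 0)→(16, 18): d=(10,18) right/bottom  bias=-1
    (2,0)@(5, 1): e=[73,1,28] → X
    (3,0)@(7, 1): e=[103,7,-8] → .
    (1,1)@(3, 3): e=[15,3,84] → X
    (3,1)@(7, 3): e=[75,15,12] → X
    (4,1)@(9, 3): e=[105,21,-24] → .
    (1,2)@(3, 5): e=[-13,11,104] → .
    (2,2)@(5, 5): e=[17,17,68] → X
    (4,2)@(9, 5): e=[77,29,-4] → .
    (2,3)@(5, 7): e=[-11,25,88] → .
    (3,3)@(7, 7): e=[19,31,52] → X
    (4,3)@(9, 7): e=[49,37,16] → X
    (5,3)@(11, 7): e=[79,43,-20] → .
    (5,4)@(11, 9): e=[51,51,0] → .  [on edge]
  covered (11 px):
    . . X . . . . .
    . X X X . . . .
    . . X X . . . .
    . . . X X . . .
    . . . . X . . .
    . . . . . X . .
    . . . . . . X .
    . . . . . . . .
    . . . . . . . .

Answer: 42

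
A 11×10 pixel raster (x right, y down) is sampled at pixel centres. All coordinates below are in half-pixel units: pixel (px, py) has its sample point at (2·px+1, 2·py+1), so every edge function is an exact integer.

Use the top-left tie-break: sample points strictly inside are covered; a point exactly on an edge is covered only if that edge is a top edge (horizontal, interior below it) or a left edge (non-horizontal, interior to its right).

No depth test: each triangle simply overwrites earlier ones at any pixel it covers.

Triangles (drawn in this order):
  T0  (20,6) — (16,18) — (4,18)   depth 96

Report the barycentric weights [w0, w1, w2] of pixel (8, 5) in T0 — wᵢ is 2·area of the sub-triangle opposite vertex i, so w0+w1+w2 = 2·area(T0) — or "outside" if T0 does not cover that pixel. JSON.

T0:
  2·area = 144
  edge (20, 6)→(16, 18): d=(-4,12) right/bottom  bias=-1
  edge (16, 18)→(4, 18): d=(-12,0) right/bottom  bias=-1
  edge (4, 18)→(20, 6): d=(16,-12) top-left  bias=+0
    (10,1)@(21, 3): e=[0,180,-36] → ·  [on edge]
    (9,3)@(19, 7): e=[8,132,4] → █
    (10,3)@(21, 7): e=[-16,132,28] → ·
    (8,4)@(17, 9): e=[24,108,12] → █
    (9,4)@(19, 9): e=[0,108,36] → ·  [on edge]
    (7,5)@(15, 11): e=[40,84,20] → █
    (9,5)@(19, 11): e=[-8,84,68] → ·
    (5,6)@(11, 13): e=[80,60,4] → █
    (6,6)@(13, 13): e=[56,60,28] → █
    (9,6)@(19, 13): e=[-16,60,100] → ·
    (4,7)@(9, 15): e=[96,36,12] → █
    (8,7)@(17, 15): e=[0,36,108] → ·  [on edge]
  covered (17 px):
    · · · · · · · · · · ·
    · · · · · · · · · · ·
    · · · · · · · · · · ·
    · · · · · · · · · █ ·
    · · · · · · · · █ · ·
    · · · · · · · █ █ · ·
    · · · · · █ █ █ █ · ·
    · · · · █ █ █ █ · · ·
    · · · █ █ █ █ █ · · ·
    · · · · · · · · · · ·

Result: [84,44,16]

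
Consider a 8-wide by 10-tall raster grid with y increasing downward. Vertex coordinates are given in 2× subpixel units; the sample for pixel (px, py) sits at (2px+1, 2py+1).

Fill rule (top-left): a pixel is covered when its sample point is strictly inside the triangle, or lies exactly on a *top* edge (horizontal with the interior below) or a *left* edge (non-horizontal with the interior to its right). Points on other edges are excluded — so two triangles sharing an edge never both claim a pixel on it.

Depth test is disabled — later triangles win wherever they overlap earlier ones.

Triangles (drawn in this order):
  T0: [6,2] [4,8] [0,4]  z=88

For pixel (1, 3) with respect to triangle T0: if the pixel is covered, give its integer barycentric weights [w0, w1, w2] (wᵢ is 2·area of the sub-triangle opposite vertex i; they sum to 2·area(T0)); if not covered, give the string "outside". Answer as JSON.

T0:
  2·area = 32
  edge (6, 2)→(4, 8): d=(-2,6) right/bottom  bias=-1
  edge (4, 8)→(0, 4): d=(-4,-4) top-left  bias=+0
  edge (0, 4)→(6, 2): d=(6,-2) top-left  bias=+0
    (4,0)@(9, 1): e=[-16,48,0] → ·  [on edge]
    (1,1)@(3, 3): e=[16,16,0] → █  [on edge]
    (2,1)@(5, 3): e=[4,24,4] → █
    (3,1)@(7, 3): e=[-8,32,8] → ·
    (0,2)@(1, 5): e=[24,0,8] → █  [on edge]
    (2,2)@(5, 5): e=[0,16,16] → ·  [on edge]
    (0,3)@(1, 7): e=[20,-8,20] → ·
    (1,3)@(3, 7): e=[8,0,24] → █  [on edge]
    (2,3)@(5, 7): e=[-4,8,28] → ·
    (1,4)@(3, 9): e=[4,-8,36] → ·
    (2,4)@(5, 9): e=[-8,0,40] → ·  [on edge]
    (1,5)@(3, 11): e=[0,-16,48] → ·  [on edge]
    (3,5)@(7, 11): e=[-24,0,56] → ·  [on edge]
    (4,6)@(9, 13): e=[-40,0,72] → ·  [on edge]
    (5,7)@(11, 15): e=[-56,0,88] → ·  [on edge]
    (0,8)@(1, 17): e=[0,-48,80] → ·  [on edge]
    (6,8)@(13, 17): e=[-72,0,104] → ·  [on edge]
    (7,9)@(15, 19): e=[-88,0,120] → ·  [on edge]
  covered (5 px):
    · · · · · · · ·
    · █ █ · · · · ·
    █ █ · · · · · ·
    · █ · · · · · ·
    · · · · · · · ·
    · · · · · · · ·
    · · · · · · · ·
    · · · · · · · ·
    · · · · · · · ·
    · · · · · · · ·

Result: [0,24,8]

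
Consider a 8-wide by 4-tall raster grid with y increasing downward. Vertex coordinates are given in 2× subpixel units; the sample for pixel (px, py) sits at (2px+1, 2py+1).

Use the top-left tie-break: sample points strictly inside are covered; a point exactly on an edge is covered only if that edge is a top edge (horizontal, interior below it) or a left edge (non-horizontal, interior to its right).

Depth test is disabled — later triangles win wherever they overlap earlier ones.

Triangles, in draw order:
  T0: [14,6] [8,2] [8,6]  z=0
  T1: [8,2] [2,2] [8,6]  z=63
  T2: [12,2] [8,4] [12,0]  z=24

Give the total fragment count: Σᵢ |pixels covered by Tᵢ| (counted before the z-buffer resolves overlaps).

T0:
  2·area = 24  (B↔C swapped to make it positive)
  edge (14, 6)→(8, 6): d=(-6,0) right/bottom  bias=-1
  edge (8, 6)→(8, 2): d=(0,-4) top-left  bias=+0
  edge (8, 2)→(14, 6): d=(6,4) right/bottom  bias=-1
    (4,1)@(9, 3): e=[18,4,2] → X
    (5,1)@(11, 3): e=[18,12,-6] → .
    (4,2)@(9, 5): e=[6,4,14] → X
    (5,2)@(11, 5): e=[6,12,6] → X
    (6,2)@(13, 5): e=[6,20,-2] → .
    (4,3)@(9, 7): e=[-6,4,26] → .
    (5,3)@(11, 7): e=[-6,12,18] → .
  covered (3 px):
    . . . . . . . .
    . . . . X . . .
    . . . . X X . .
    . . . . . . . .
T1:
  2·area = 24  (B↔C swapped to make it positive)
  edge (8, 2)→(8, 6): d=(0,4) right/bottom  bias=-1
  edge (8, 6)→(2, 2): d=(-6,-4) top-left  bias=+0
  edge (2, 2)→(8, 2): d=(6,0) top-left  bias=+0
    (2,1)@(5, 3): e=[12,6,6] → X
    (3,1)@(7, 3): e=[4,14,6] → X
    (4,1)@(9, 3): e=[-4,22,6] → .
    (2,2)@(5, 5): e=[12,-6,18] → .
    (3,2)@(7, 5): e=[4,2,18] → X
    (4,2)@(9, 5): e=[-4,10,18] → .
    (3,3)@(7, 7): e=[4,-10,30] → .
  covered (3 px):
    . . . . . . . .
    . . X X . . . .
    . . . X . . . .
    . . . . . . . .
T2:
  2·area = 8
  edge (12, 2)→(8, 4): d=(-4,2) right/bottom  bias=-1
  edge (8, 4)→(12, 0): d=(4,-4) top-left  bias=+0
  edge (12, 0)→(12, 2): d=(0,2) right/bottom  bias=-1
    (5,0)@(11, 1): e=[6,0,2] → X  [on edge]
    (6,0)@(13, 1): e=[2,8,-2] → .
    (4,1)@(9, 3): e=[2,0,6] → X  [on edge]
    (5,1)@(11, 3): e=[-2,8,2] → .
    (3,2)@(7, 5): e=[-2,0,10] → .  [on edge]
    (4,2)@(9, 5): e=[-6,8,6] → .
    (2,3)@(5, 7): e=[-6,0,14] → .  [on edge]
  covered (2 px):
    . . . . . X . .
    . . . . X . . .
    . . . . . . . .
    . . . . . . . .

Result: 8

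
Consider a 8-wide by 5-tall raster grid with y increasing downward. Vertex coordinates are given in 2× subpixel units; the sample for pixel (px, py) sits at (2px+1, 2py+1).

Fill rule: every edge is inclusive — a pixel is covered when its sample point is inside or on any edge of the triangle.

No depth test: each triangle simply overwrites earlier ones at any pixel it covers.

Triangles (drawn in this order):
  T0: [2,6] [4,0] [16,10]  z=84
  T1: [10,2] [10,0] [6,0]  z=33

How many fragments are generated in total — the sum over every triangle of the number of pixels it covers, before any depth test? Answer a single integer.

T0:
  2·area = 92
  edge (2, 6)→(4, 0): d=(2,-6) inclusive
  edge (4, 0)→(16, 10): d=(12,10) inclusive
  edge (16, 10)→(2, 6): d=(-14,-4) inclusive
    (2,0)@(5, 1): e=[8,2,82] → #
    (3,0)@(7, 1): e=[20,-18,90] → ·
    (1,1)@(3, 3): e=[0,46,46] → #  [on edge]
    (3,1)@(7, 3): e=[24,6,62] → #
    (4,1)@(9, 3): e=[36,-14,70] → ·
    (1,2)@(3, 5): e=[4,70,18] → #
    (4,2)@(9, 5): e=[40,10,42] → #
    (5,2)@(11, 5): e=[52,-10,50] → ·
    (1,3)@(3, 7): e=[8,94,-10] → ·
    (2,3)@(5, 7): e=[20,74,-2] → ·
    (3,3)@(7, 7): e=[32,54,6] → #
    (5,3)@(11, 7): e=[56,14,22] → #
    (0,4)@(1, 9): e=[0,138,-46] → ·  [on edge]
  covered (12 px):
    · · # · · · · ·
    · # # # · · · ·
    · # # # # · · ·
    · · · # # # · ·
    · · · · · · # ·
T1:
  2·area = 8  (B↔C swapped to make it positive)
  edge (10, 2)→(6, 0): d=(-4,-2) inclusive
  edge (6, 0)→(10, 0): d=(4,0) inclusive
  edge (10, 0)→(10, 2): d=(0,2) inclusive
    (4,0)@(9, 1): e=[2,4,2] → #
    (5,0)@(11, 1): e=[6,4,-2] → ·
    (4,1)@(9, 3): e=[-6,12,2] → ·
  covered (1 px):
    · · · · # · · ·
    · · · · · · · ·
    · · · · · · · ·
    · · · · · · · ·
    · · · · · · · ·

Answer: 13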